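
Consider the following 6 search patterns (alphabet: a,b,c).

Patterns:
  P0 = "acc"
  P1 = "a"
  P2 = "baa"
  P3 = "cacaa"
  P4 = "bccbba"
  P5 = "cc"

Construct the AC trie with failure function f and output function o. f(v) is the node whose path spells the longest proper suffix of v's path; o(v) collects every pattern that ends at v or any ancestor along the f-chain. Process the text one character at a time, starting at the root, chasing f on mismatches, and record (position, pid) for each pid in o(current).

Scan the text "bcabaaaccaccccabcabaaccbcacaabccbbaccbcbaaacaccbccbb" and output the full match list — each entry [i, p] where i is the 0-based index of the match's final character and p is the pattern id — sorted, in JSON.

Build:
Trie nodes:
  0='ε' goto a→1 b→4 c→7
  1='a' goto c→2  [P1 ends]
  2='ac' goto c→3
  3='acc' goto ·  [P0 ends]
  4='b' goto a→5 c→12
  5='ba' goto a→6
  6='baa' goto ·  [P2 ends]
  7='c' goto a→8 c→17
  8='ca' goto c→9
  9='cac' goto a→10
  10='caca' goto a→11
  11='cacaa' goto ·  [P3 ends]
  12='bc' goto c→13
  13='bcc' goto b→14
  14='bccb' goto b→15
  15='bccbb' goto a→16
  16='bccbba' goto ·  [P4 ends]
  17='cc' goto ·  [P5 ends]

BFS fail/out derivation:
  fail(1) 'a': from fail(0)=0 chase 'a': 0 ⇒ 0;  out={1}∪out(0)={1}
  fail(4) 'b': from fail(0)=0 chase 'b': 0 ⇒ 0;  out=∅∪out(0)=∅
  fail(7) 'c': from fail(0)=0 chase 'c': 0 ⇒ 0;  out=∅∪out(0)=∅
  fail(2) 'ac': from fail(1)=0 chase 'c': 0 ⇒ 7;  out=∅∪out(7)=∅
  fail(5) 'ba': from fail(4)=0 chase 'a': 0 ⇒ 1;  out=∅∪out(1)={1}
  fail(8) 'ca': from fail(7)=0 chase 'a': 0 ⇒ 1;  out=∅∪out(1)={1}
  fail(12) 'bc': from fail(4)=0 chase 'c': 0 ⇒ 7;  out=∅∪out(7)=∅
  fail(17) 'cc': from fail(7)=0 chase 'c': 0 ⇒ 7;  out={5}∪out(7)={5}
  fail(3) 'acc': from fail(2)=7 chase 'c': 7 ⇒ 17;  out={0}∪out(17)={0,5}
  fail(6) 'baa': from fail(5)=1 chase 'a': 1→0 ⇒ 1;  out={2}∪out(1)={1,2}
  fail(9) 'cac': from fail(8)=1 chase 'c': 1 ⇒ 2;  out=∅∪out(2)=∅
  fail(13) 'bcc': from fail(12)=7 chase 'c': 7 ⇒ 17;  out=∅∪out(17)={5}
  fail(10) 'caca': from fail(9)=2 chase 'a': 2→7 ⇒ 8;  out=∅∪out(8)={1}
  fail(14) 'bccb': from fail(13)=17 chase 'b': 17→7→0 ⇒ 4;  out=∅∪out(4)=∅
  fail(11) 'cacaa': from fail(10)=8 chase 'a': 8→1→0 ⇒ 1;  out={3}∪out(1)={1,3}
  fail(15) 'bccbb': from fail(14)=4 chase 'b': 4→0 ⇒ 4;  out=∅∪out(4)=∅
  fail(16) 'bccbba': from fail(15)=4 chase 'a': 4 ⇒ 5;  out={4}∪out(5)={1,4}

Text stream:
[0] read 'b'  n0⇒n4
[1] read 'c'  n4⇒n12
[2] read 'a'  n12⇒n8 ·f  ** P1@[2:2]
[3] read 'b'  n8⇒n4 ·f
[4] read 'a'  n4⇒n5  ** P1@[4:4]
[5] read 'a'  n5⇒n6  ** P1@[5:5],P2@[3:5]
[6] read 'a'  n6⇒n1 ·f  ** P1@[6:6]
[7] read 'c'  n1⇒n2
[8] read 'c'  n2⇒n3  ** P0@[6:8],P5@[7:8]
[9] read 'a'  n3⇒n8 ·f  ** P1@[9:9]
[10] read 'c'  n8⇒n9
[11] read 'c'  n9⇒n3 ·f  ** P0@[9:11],P5@[10:11]
[12] read 'c'  n3⇒n17 ·f  ** P5@[11:12]
[13] read 'c'  n17⇒n17 ·f  ** P5@[12:13]
[14] read 'a'  n17⇒n8 ·f  ** P1@[14:14]
[15] read 'b'  n8⇒n4 ·f
[16] read 'c'  n4⇒n12
[17] read 'a'  n12⇒n8 ·f  ** P1@[17:17]
[18] read 'b'  n8⇒n4 ·f
[19] read 'a'  n4⇒n5  ** P1@[19:19]
[20] read 'a'  n5⇒n6  ** P1@[20:20],P2@[18:20]
[21] read 'c'  n6⇒n2 ·f
[22] read 'c'  n2⇒n3  ** P0@[20:22],P5@[21:22]
[23] read 'b'  n3⇒n4 ·f
[24] read 'c'  n4⇒n12
[25] read 'a'  n12⇒n8 ·f  ** P1@[25:25]
[26] read 'c'  n8⇒n9
[27] read 'a'  n9⇒n10  ** P1@[27:27]
[28] read 'a'  n10⇒n11  ** P1@[28:28],P3@[24:28]
[29] read 'b'  n11⇒n4 ·f
[30] read 'c'  n4⇒n12
[31] read 'c'  n12⇒n13  ** P5@[30:31]
[32] read 'b'  n13⇒n14
[33] read 'b'  n14⇒n15
[34] read 'a'  n15⇒n16  ** P1@[34:34],P4@[29:34]
[35] read 'c'  n16⇒n2 ·f
[36] read 'c'  n2⇒n3  ** P0@[34:36],P5@[35:36]
[37] read 'b'  n3⇒n4 ·f
[38] read 'c'  n4⇒n12
[39] read 'b'  n12⇒n4 ·f
[40] read 'a'  n4⇒n5  ** P1@[40:40]
[41] read 'a'  n5⇒n6  ** P1@[41:41],P2@[39:41]
[42] read 'a'  n6⇒n1 ·f  ** P1@[42:42]
[43] read 'c'  n1⇒n2
[44] read 'a'  n2⇒n8 ·f  ** P1@[44:44]
[45] read 'c'  n8⇒n9
[46] read 'c'  n9⇒n3 ·f  ** P0@[44:46],P5@[45:46]
[47] read 'b'  n3⇒n4 ·f
[48] read 'c'  n4⇒n12
[49] read 'c'  n12⇒n13  ** P5@[48:49]
[50] read 'b'  n13⇒n14
[51] read 'b'  n14⇒n15

All matches (sorted): [[2,1],[4,1],[5,1],[5,2],[6,1],[8,0],[8,5],[9,1],[11,0],[11,5],[12,5],[13,5],[14,1],[17,1],[19,1],[20,1],[20,2],[22,0],[22,5],[25,1],[27,1],[28,1],[28,3],[31,5],[34,1],[34,4],[36,0],[36,5],[40,1],[41,1],[41,2],[42,1],[44,1],[46,0],[46,5],[49,5]]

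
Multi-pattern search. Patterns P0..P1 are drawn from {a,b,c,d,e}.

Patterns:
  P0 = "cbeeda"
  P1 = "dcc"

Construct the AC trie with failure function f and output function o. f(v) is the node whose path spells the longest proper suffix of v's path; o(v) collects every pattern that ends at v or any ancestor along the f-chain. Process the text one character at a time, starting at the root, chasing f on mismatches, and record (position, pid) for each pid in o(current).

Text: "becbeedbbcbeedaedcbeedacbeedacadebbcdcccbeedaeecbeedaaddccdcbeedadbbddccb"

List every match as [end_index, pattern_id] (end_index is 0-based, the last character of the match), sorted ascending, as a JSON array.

Construct AC machine:
Trie (insert patterns):
  n0 'ε': c→1 d→7
  n1 'c': b→2
  n2 'cb': e→3
  n3 'cbe': e→4
  n4 'cbee': d→5
  n5 'cbeed': a→6
  n6 'cbeeda': ·  [P0 ends]
  n7 'd': c→8
  n8 'dc': c→9
  n9 'dcc': ·  [P1 ends]

BFS fail/out derivation:
  n1('c'): parent n0 fail=0; on 'c' 0 → fail=0;  out ∅∪∅=∅
  n7('d'): parent n0 fail=0; on 'd' 0 → fail=0;  out ∅∪∅=∅
  n2('cb'): parent n1 fail=0; on 'b' 0 → fail=0;  out ∅∪∅=∅
  n8('dc'): parent n7 fail=0; on 'c' 0 → fail=1;  out ∅∪∅=∅
  n3('cbe'): parent n2 fail=0; on 'e' 0 → fail=0;  out ∅∪∅=∅
  n9('dcc'): parent n8 fail=1; on 'c' 1→0 → fail=1;  out {1}∪∅={1}
  n4('cbee'): parent n3 fail=0; on 'e' 0 → fail=0;  out ∅∪∅=∅
  n5('cbeed'): parent n4 fail=0; on 'd' 0 → fail=7;  out ∅∪∅=∅
  n6('cbeeda'): parent n5 fail=7; on 'a' 7→0 → fail=0;  out {0}∪∅={0}

Text stream:
pos 0 'b': at 0
pos 1 'e': at 0
pos 2 'c': at 1
pos 3 'b': at 2
pos 4 'e': at 3
pos 5 'e': at 4
pos 6 'd': at 5
pos 7 'b': at 0 (via fail)
pos 8 'b': at 0
pos 9 'c': at 1
pos 10 'b': at 2
pos 11 'e': at 3
pos 12 'e': at 4
pos 13 'd': at 5
pos 14 'a': at 6  → match P0@[9:14]
pos 15 'e': at 0 (via fail)
pos 16 'd': at 7
pos 17 'c': at 8
pos 18 'b': at 2 (via fail)
pos 19 'e': at 3
pos 20 'e': at 4
pos 21 'd': at 5
pos 22 'a': at 6  → match P0@[17:22]
pos 23 'c': at 1 (via fail)
pos 24 'b': at 2
pos 25 'e': at 3
pos 26 'e': at 4
pos 27 'd': at 5
pos 28 'a': at 6  → match P0@[23:28]
pos 29 'c': at 1 (via fail)
pos 30 'a': at 0 (via fail)
pos 31 'd': at 7
pos 32 'e': at 0 (via fail)
pos 33 'b': at 0
pos 34 'b': at 0
pos 35 'c': at 1
pos 36 'd': at 7 (via fail)
pos 37 'c': at 8
pos 38 'c': at 9  → match P1@[36:38]
pos 39 'c': at 1 (via fail)
pos 40 'b': at 2
pos 41 'e': at 3
pos 42 'e': at 4
pos 43 'd': at 5
pos 44 'a': at 6  → match P0@[39:44]
pos 45 'e': at 0 (via fail)
pos 46 'e': at 0
pos 47 'c': at 1
pos 48 'b': at 2
pos 49 'e': at 3
pos 50 'e': at 4
pos 51 'd': at 5
pos 52 'a': at 6  → match P0@[47:52]
pos 53 'a': at 0 (via fail)
pos 54 'd': at 7
pos 55 'd': at 7 (via fail)
pos 56 'c': at 8
pos 57 'c': at 9  → match P1@[55:57]
pos 58 'd': at 7 (via fail)
pos 59 'c': at 8
pos 60 'b': at 2 (via fail)
pos 61 'e': at 3
pos 62 'e': at 4
pos 63 'd': at 5
pos 64 'a': at 6  → match P0@[59:64]
pos 65 'd': at 7 (via fail)
pos 66 'b': at 0 (via fail)
pos 67 'b': at 0
pos 68 'd': at 7
pos 69 'd': at 7 (via fail)
pos 70 'c': at 8
pos 71 'c': at 9  → match P1@[69:71]
pos 72 'b': at 2 (via fail)

All matches (sorted): [[14,0],[22,0],[28,0],[38,1],[44,0],[52,0],[57,1],[64,0],[71,1]]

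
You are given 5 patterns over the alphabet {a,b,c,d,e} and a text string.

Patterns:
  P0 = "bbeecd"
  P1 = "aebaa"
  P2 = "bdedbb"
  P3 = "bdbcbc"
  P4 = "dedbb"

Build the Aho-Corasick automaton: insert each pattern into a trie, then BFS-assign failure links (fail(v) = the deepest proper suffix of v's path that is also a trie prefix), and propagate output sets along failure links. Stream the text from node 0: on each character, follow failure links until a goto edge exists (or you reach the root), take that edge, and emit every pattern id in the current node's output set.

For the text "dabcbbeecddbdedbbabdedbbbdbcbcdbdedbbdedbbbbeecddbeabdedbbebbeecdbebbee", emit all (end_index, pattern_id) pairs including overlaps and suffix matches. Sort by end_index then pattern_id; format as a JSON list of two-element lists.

Build:
Trie nodes:
  n0 'ε': a→7 b→1 d→21
  n1 'b': b→2 d→12
  n2 'bb': e→3
  n3 'bbe': e→4
  n4 'bbee': c→5
  n5 'bbeec': d→6
  n6 'bbeecd': ·  [P0 ends]
  n7 'a': e→8
  n8 'ae': b→9
  n9 'aeb': a→10
  n10 'aeba': a→11
  n11 'aebaa': ·  [P1 ends]
  n12 'bd': b→17 e→13
  n13 'bde': d→14
  n14 'bded': b→15
  n15 'bdedb': b→16
  n16 'bdedbb': ·  [P2 ends]
  n17 'bdb': c→18
  n18 'bdbc': b→19
  n19 'bdbcb': c→20
  n20 'bdbcbc': ·  [P3 ends]
  n21 'd': e→22
  n22 'de': d→23
  n23 'ded': b→24
  n24 'dedb': b→25
  n25 'dedbb': ·  [P4 ends]

Failure links (BFS by depth):
  fail(1) 'b': from fail(0)=0 chase 'b': 0 ⇒ 0;  out=∅∪out(0)=∅
  fail(7) 'a': from fail(0)=0 chase 'a': 0 ⇒ 0;  out=∅∪out(0)=∅
  fail(21) 'd': from fail(0)=0 chase 'd': 0 ⇒ 0;  out=∅∪out(0)=∅
  fail(2) 'bb': from fail(1)=0 chase 'b': 0 ⇒ 1;  out=∅∪out(1)=∅
  fail(8) 'ae': from fail(7)=0 chase 'e': 0 ⇒ 0;  out=∅∪out(0)=∅
  fail(12) 'bd': from fail(1)=0 chase 'd': 0 ⇒ 21;  out=∅∪out(21)=∅
  fail(22) 'de': from fail(21)=0 chase 'e': 0 ⇒ 0;  out=∅∪out(0)=∅
  fail(3) 'bbe': from fail(2)=1 chase 'e': 1→0 ⇒ 0;  out=∅∪out(0)=∅
  fail(9) 'aeb': from fail(8)=0 chase 'b': 0 ⇒ 1;  out=∅∪out(1)=∅
  fail(13) 'bde': from fail(12)=21 chase 'e': 21 ⇒ 22;  out=∅∪out(22)=∅
  fail(17) 'bdb': from fail(12)=21 chase 'b': 21→0 ⇒ 1;  out=∅∪out(1)=∅
  fail(23) 'ded': from fail(22)=0 chase 'd': 0 ⇒ 21;  out=∅∪out(21)=∅
  fail(4) 'bbee': from fail(3)=0 chase 'e': 0 ⇒ 0;  out=∅∪out(0)=∅
  fail(10) 'aeba': from fail(9)=1 chase 'a': 1→0 ⇒ 7;  out=∅∪out(7)=∅
  fail(14) 'bded': from fail(13)=22 chase 'd': 22 ⇒ 23;  out=∅∪out(23)=∅
  fail(18) 'bdbc': from fail(17)=1 chase 'c': 1→0 ⇒ 0;  out=∅∪out(0)=∅
  fail(24) 'dedb': from fail(23)=21 chase 'b': 21→0 ⇒ 1;  out=∅∪out(1)=∅
  fail(5) 'bbeec': from fail(4)=0 chase 'c': 0 ⇒ 0;  out=∅∪out(0)=∅
  fail(11) 'aebaa': from fail(10)=7 chase 'a': 7→0 ⇒ 7;  out={1}∪out(7)={1}
  fail(15) 'bdedb': from fail(14)=23 chase 'b': 23 ⇒ 24;  out=∅∪out(24)=∅
  fail(19) 'bdbcb': from fail(18)=0 chase 'b': 0 ⇒ 1;  out=∅∪out(1)=∅
  fail(25) 'dedbb': from fail(24)=1 chase 'b': 1 ⇒ 2;  out={4}∪out(2)={4}
  fail(6) 'bbeecd': from fail(5)=0 chase 'd': 0 ⇒ 21;  out={0}∪out(21)={0}
  fail(16) 'bdedbb': from fail(15)=24 chase 'b': 24 ⇒ 25;  out={2}∪out(25)={2,4}
  fail(20) 'bdbcbc': from fail(19)=1 chase 'c': 1→0 ⇒ 0;  out={3}∪out(0)={3}

Run:
[0] read 'd'  n0⇒n21
[1] read 'a'  n21⇒n7 ·f
[2] read 'b'  n7⇒n1 ·f
[3] read 'c'  n1⇒n0 ·f
[4] read 'b'  n0⇒n1
[5] read 'b'  n1⇒n2
[6] read 'e'  n2⇒n3
[7] read 'e'  n3⇒n4
[8] read 'c'  n4⇒n5
[9] read 'd'  n5⇒n6  emit P0@[4:9]
[10] read 'd'  n6⇒n21 ·f
[11] read 'b'  n21⇒n1 ·f
[12] read 'd'  n1⇒n12
[13] read 'e'  n12⇒n13
[14] read 'd'  n13⇒n14
[15] read 'b'  n14⇒n15
[16] read 'b'  n15⇒n16  emit P2@[11:16],P4@[12:16]
[17] read 'a'  n16⇒n7 ·f
[18] read 'b'  n7⇒n1 ·f
[19] read 'd'  n1⇒n12
[20] read 'e'  n12⇒n13
[21] read 'd'  n13⇒n14
[22] read 'b'  n14⇒n15
[23] read 'b'  n15⇒n16  emit P2@[18:23],P4@[19:23]
[24] read 'b'  n16⇒n2 ·f
[25] read 'd'  n2⇒n12 ·f
[26] read 'b'  n12⇒n17
[27] read 'c'  n17⇒n18
[28] read 'b'  n18⇒n19
[29] read 'c'  n19⇒n20  emit P3@[24:29]
[30] read 'd'  n20⇒n21 ·f
[31] read 'b'  n21⇒n1 ·f
[32] read 'd'  n1⇒n12
[33] read 'e'  n12⇒n13
[34] read 'd'  n13⇒n14
[35] read 'b'  n14⇒n15
[36] read 'b'  n15⇒n16  emit P2@[31:36],P4@[32:36]
[37] read 'd'  n16⇒n12 ·f
[38] read 'e'  n12⇒n13
[39] read 'd'  n13⇒n14
[40] read 'b'  n14⇒n15
[41] read 'b'  n15⇒n16  emit P2@[36:41],P4@[37:41]
[42] read 'b'  n16⇒n2 ·f
[43] read 'b'  n2⇒n2 ·f
[44] read 'e'  n2⇒n3
[45] read 'e'  n3⇒n4
[46] read 'c'  n4⇒n5
[47] read 'd'  n5⇒n6  emit P0@[42:47]
[48] read 'd'  n6⇒n21 ·f
[49] read 'b'  n21⇒n1 ·f
[50] read 'e'  n1⇒n0 ·f
[51] read 'a'  n0⇒n7
[52] read 'b'  n7⇒n1 ·f
[53] read 'd'  n1⇒n12
[54] read 'e'  n12⇒n13
[55] read 'd'  n13⇒n14
[56] read 'b'  n14⇒n15
[57] read 'b'  n15⇒n16  emit P2@[52:57],P4@[53:57]
[58] read 'e'  n16⇒n3 ·f
[59] read 'b'  n3⇒n1 ·f
[60] read 'b'  n1⇒n2
[61] read 'e'  n2⇒n3
[62] read 'e'  n3⇒n4
[63] read 'c'  n4⇒n5
[64] read 'd'  n5⇒n6  emit P0@[59:64]
[65] read 'b'  n6⇒n1 ·f
[66] read 'e'  n1⇒n0 ·f
[67] read 'b'  n0⇒n1
[68] read 'b'  n1⇒n2
[69] read 'e'  n2⇒n3
[70] read 'e'  n3⇒n4

Matches: [[9,0],[16,2],[16,4],[23,2],[23,4],[29,3],[36,2],[36,4],[41,2],[41,4],[47,0],[57,2],[57,4],[64,0]]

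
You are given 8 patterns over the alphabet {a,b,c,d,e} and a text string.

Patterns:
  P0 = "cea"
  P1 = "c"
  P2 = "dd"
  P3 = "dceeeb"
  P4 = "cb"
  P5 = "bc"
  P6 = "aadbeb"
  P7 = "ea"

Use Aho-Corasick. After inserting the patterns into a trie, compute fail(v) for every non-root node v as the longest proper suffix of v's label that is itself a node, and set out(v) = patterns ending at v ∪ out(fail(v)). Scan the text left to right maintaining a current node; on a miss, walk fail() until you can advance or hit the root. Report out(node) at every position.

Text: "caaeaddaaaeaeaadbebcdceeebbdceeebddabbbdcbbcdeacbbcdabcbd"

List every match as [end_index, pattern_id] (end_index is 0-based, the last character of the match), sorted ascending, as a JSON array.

Construct AC machine:
Trie (insert patterns):
  0='ε' goto a→14 b→12 c→1 d→4 e→20
  1='c' goto b→11 e→2  [P1 ends]
  2='ce' goto a→3
  3='cea' goto ·  [P0 ends]
  4='d' goto c→6 d→5
  5='dd' goto ·  [P2 ends]
  6='dc' goto e→7
  7='dce' goto e→8
  8='dcee' goto e→9
  9='dceee' goto b→10
  10='dceeeb' goto ·  [P3 ends]
  11='cb' goto ·  [P4 ends]
  12='b' goto c→13
  13='bc' goto ·  [P5 ends]
  14='a' goto a→15
  15='aa' goto d→16
  16='aad' goto b→17
  17='aadb' goto e→18
  18='aadbe' goto b→19
  19='aadbeb' goto ·  [P6 ends]
  20='e' goto a→21
  21='ea' goto ·  [P7 ends]

BFS fail/out derivation:
  n1('c'): parent n0 fail=0; on 'c' 0 → fail=0;  out {1}∪∅={1}
  n4('d'): parent n0 fail=0; on 'd' 0 → fail=0;  out ∅∪∅=∅
  n12('b'): parent n0 fail=0; on 'b' 0 → fail=0;  out ∅∪∅=∅
  n14('a'): parent n0 fail=0; on 'a' 0 → fail=0;  out ∅∪∅=∅
  n20('e'): parent n0 fail=0; on 'e' 0 → fail=0;  out ∅∪∅=∅
  n2('ce'): parent n1 fail=0; on 'e' 0 → fail=20;  out ∅∪∅=∅
  n5('dd'): parent n4 fail=0; on 'd' 0 → fail=4;  out {2}∪∅={2}
  n6('dc'): parent n4 fail=0; on 'c' 0 → fail=1;  out ∅∪{1}={1}
  n11('cb'): parent n1 fail=0; on 'b' 0 → fail=12;  out {4}∪∅={4}
  n13('bc'): parent n12 fail=0; on 'c' 0 → fail=1;  out {5}∪{1}={1,5}
  n15('aa'): parent n14 fail=0; on 'a' 0 → fail=14;  out ∅∪∅=∅
  n21('ea'): parent n20 fail=0; on 'a' 0 → fail=14;  out {7}∪∅={7}
  n3('cea'): parent n2 fail=20; on 'a' 20 → fail=21;  out {0}∪{7}={0,7}
  n7('dce'): parent n6 fail=1; on 'e' 1 → fail=2;  out ∅∪∅=∅
  n16('aad'): parent n15 fail=14; on 'd' 14→0 → fail=4;  out ∅∪∅=∅
  n8('dcee'): parent n7 fail=2; on 'e' 2→20→0 → fail=20;  out ∅∪∅=∅
  n17('aadb'): parent n16 fail=4; on 'b' 4→0 → fail=12;  out ∅∪∅=∅
  n9('dceee'): parent n8 fail=20; on 'e' 20→0 → fail=20;  out ∅∪∅=∅
  n18('aadbe'): parent n17 fail=12; on 'e' 12→0 → fail=20;  out ∅∪∅=∅
  n10('dceeeb'): parent n9 fail=20; on 'b' 20→0 → fail=12;  out {3}∪∅={3}
  n19('aadbeb'): parent n18 fail=20; on 'b' 20→0 → fail=12;  out {6}∪∅={6}

Text stream:
pos 0 'c': at 1  emit P1@[0:0]
pos 1 'a': at 14 (via fail)
pos 2 'a': at 15
pos 3 'e': at 20 (via fail)
pos 4 'a': at 21  emit P7@[3:4]
pos 5 'd': at 4 (via fail)
pos 6 'd': at 5  emit P2@[5:6]
pos 7 'a': at 14 (via fail)
pos 8 'a': at 15
pos 9 'a': at 15 (via fail)
pos 10 'e': at 20 (via fail)
pos 11 'a': at 21  emit P7@[10:11]
pos 12 'e': at 20 (via fail)
pos 13 'a': at 21  emit P7@[12:13]
pos 14 'a': at 15 (via fail)
pos 15 'd': at 16
pos 16 'b': at 17
pos 17 'e': at 18
pos 18 'b': at 19  emit P6@[13:18]
pos 19 'c': at 13 (via fail)  emit P1@[19:19],P5@[18:19]
pos 20 'd': at 4 (via fail)
pos 21 'c': at 6  emit P1@[21:21]
pos 22 'e': at 7
pos 23 'e': at 8
pos 24 'e': at 9
pos 25 'b': at 10  emit P3@[20:25]
pos 26 'b': at 12 (via fail)
pos 27 'd': at 4 (via fail)
pos 28 'c': at 6  emit P1@[28:28]
pos 29 'e': at 7
pos 30 'e': at 8
pos 31 'e': at 9
pos 32 'b': at 10  emit P3@[27:32]
pos 33 'd': at 4 (via fail)
pos 34 'd': at 5  emit P2@[33:34]
pos 35 'a': at 14 (via fail)
pos 36 'b': at 12 (via fail)
pos 37 'b': at 12 (via fail)
pos 38 'b': at 12 (via fail)
pos 39 'd': at 4 (via fail)
pos 40 'c': at 6  emit P1@[40:40]
pos 41 'b': at 11 (via fail)  emit P4@[40:41]
pos 42 'b': at 12 (via fail)
pos 43 'c': at 13  emit P1@[43:43],P5@[42:43]
pos 44 'd': at 4 (via fail)
pos 45 'e': at 20 (via fail)
pos 46 'a': at 21  emit P7@[45:46]
pos 47 'c': at 1 (via fail)  emit P1@[47:47]
pos 48 'b': at 11  emit P4@[47:48]
pos 49 'b': at 12 (via fail)
pos 50 'c': at 13  emit P1@[50:50],P5@[49:50]
pos 51 'd': at 4 (via fail)
pos 52 'a': at 14 (via fail)
pos 53 'b': at 12 (via fail)
pos 54 'c': at 13  emit P1@[54:54],P5@[53:54]
pos 55 'b': at 11 (via fail)  emit P4@[54:55]
pos 56 'd': at 4 (via fail)

Result: [[0,1],[4,7],[6,2],[11,7],[13,7],[18,6],[19,1],[19,5],[21,1],[25,3],[28,1],[32,3],[34,2],[40,1],[41,4],[43,1],[43,5],[46,7],[47,1],[48,4],[50,1],[50,5],[54,1],[54,5],[55,4]]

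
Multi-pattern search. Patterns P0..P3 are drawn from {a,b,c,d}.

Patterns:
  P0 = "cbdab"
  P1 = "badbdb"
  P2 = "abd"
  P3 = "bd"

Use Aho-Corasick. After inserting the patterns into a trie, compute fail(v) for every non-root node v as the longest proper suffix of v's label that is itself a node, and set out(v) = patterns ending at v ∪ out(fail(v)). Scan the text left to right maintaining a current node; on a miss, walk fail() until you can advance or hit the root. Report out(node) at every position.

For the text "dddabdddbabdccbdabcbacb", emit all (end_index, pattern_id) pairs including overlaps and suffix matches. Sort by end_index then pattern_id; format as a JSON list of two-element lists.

Build:
Trie nodes:
  n0 'ε': a→12 b→6 c→1
  n1 'c': b→2
  n2 'cb': d→3
  n3 'cbd': a→4
  n4 'cbda': b→5
  n5 'cbdab': ·  ←P0
  n6 'b': a→7 d→15
  n7 'ba': d→8
  n8 'bad': b→9
  n9 'badb': d→10
  n10 'badbd': b→11
  n11 'badbdb': ·  ←P1
  n12 'a': b→13
  n13 'ab': d→14
  n14 'abd': ·  ←P2
  n15 'bd': ·  ←P3

BFS fail/out derivation:
  fail(1) 'c': from fail(0)=0 chase 'c': 0 ⇒ 0;  out=∅∪out(0)=∅
  fail(6) 'b': from fail(0)=0 chase 'b': 0 ⇒ 0;  out=∅∪out(0)=∅
  fail(12) 'a': from fail(0)=0 chase 'a': 0 ⇒ 0;  out=∅∪out(0)=∅
  fail(2) 'cb': from fail(1)=0 chase 'b': 0 ⇒ 6;  out=∅∪out(6)=∅
  fail(7) 'ba': from fail(6)=0 chase 'a': 0 ⇒ 12;  out=∅∪out(12)=∅
  fail(13) 'ab': from fail(12)=0 chase 'b': 0 ⇒ 6;  out=∅∪out(6)=∅
  fail(15) 'bd': from fail(6)=0 chase 'd': 0 ⇒ 0;  out={3}∪out(0)={3}
  fail(3) 'cbd': from fail(2)=6 chase 'd': 6 ⇒ 15;  out=∅∪out(15)={3}
  fail(8) 'bad': from fail(7)=12 chase 'd': 12→0 ⇒ 0;  out=∅∪out(0)=∅
  fail(14) 'abd': from fail(13)=6 chase 'd': 6 ⇒ 15;  out={2}∪out(15)={2,3}
  fail(4) 'cbda': from fail(3)=15 chase 'a': 15→0 ⇒ 12;  out=∅∪out(12)=∅
  fail(9) 'badb': from fail(8)=0 chase 'b': 0 ⇒ 6;  out=∅∪out(6)=∅
  fail(5) 'cbdab': from fail(4)=12 chase 'b': 12 ⇒ 13;  out={0}∪out(13)={0}
  fail(10) 'badbd': from fail(9)=6 chase 'd': 6 ⇒ 15;  out=∅∪out(15)={3}
  fail(11) 'badbdb': from fail(10)=15 chase 'b': 15→0 ⇒ 6;  out={1}∪out(6)={1}

Scan:
pos 0 'd': at 0
pos 1 'd': at 0
pos 2 'd': at 0
pos 3 'a': at 12
pos 4 'b': at 13
pos 5 'd': at 14  ** P2@[3:5],P3@[4:5]
pos 6 'd': at 0 ·f
pos 7 'd': at 0
pos 8 'b': at 6
pos 9 'a': at 7
pos 10 'b': at 13 ·f
pos 11 'd': at 14  ** P2@[9:11],P3@[10:11]
pos 12 'c': at 1 ·f
pos 13 'c': at 1 ·f
pos 14 'b': at 2
pos 15 'd': at 3  ** P3@[14:15]
pos 16 'a': at 4
pos 17 'b': at 5  ** P0@[13:17]
pos 18 'c': at 1 ·f
pos 19 'b': at 2
pos 20 'a': at 7 ·f
pos 21 'c': at 1 ·f
pos 22 'b': at 2

Matches: [[5,2],[5,3],[11,2],[11,3],[15,3],[17,0]]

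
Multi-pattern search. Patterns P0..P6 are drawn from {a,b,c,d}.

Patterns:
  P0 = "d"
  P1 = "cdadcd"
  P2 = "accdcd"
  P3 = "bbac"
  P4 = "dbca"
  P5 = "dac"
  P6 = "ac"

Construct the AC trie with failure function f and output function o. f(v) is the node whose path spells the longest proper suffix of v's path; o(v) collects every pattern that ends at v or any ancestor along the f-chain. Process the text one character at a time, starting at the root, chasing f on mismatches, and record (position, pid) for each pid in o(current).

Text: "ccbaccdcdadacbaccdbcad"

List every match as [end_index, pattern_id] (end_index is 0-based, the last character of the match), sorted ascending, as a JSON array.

Build:
Trie (insert patterns):
  0='ε' goto a→8 b→14 c→2 d→1
  1='d' goto a→21 b→18  ←P0
  2='c' goto d→3
  3='cd' goto a→4
  4='cda' goto d→5
  5='cdad' goto c→6
  6='cdadc' goto d→7
  7='cdadcd' goto ·  ←P1
  8='a' goto c→9
  9='ac' goto c→10  ←P6
  10='acc' goto d→11
  11='accd' goto c→12
  12='accdc' goto d→13
  13='accdcd' goto ·  ←P2
  14='b' goto b→15
  15='bb' goto a→16
  16='bba' goto c→17
  17='bbac' goto ·  ←P3
  18='db' goto c→19
  19='dbc' goto a→20
  20='dbca' goto ·  ←P4
  21='da' goto c→22
  22='dac' goto ·  ←P5

BFS fail/out derivation:
  n1('d'): parent n0 fail=0; on 'd' 0 → fail=0;  out {0}∪∅={0}
  n2('c'): parent n0 fail=0; on 'c' 0 → fail=0;  out ∅∪∅=∅
  n8('a'): parent n0 fail=0; on 'a' 0 → fail=0;  out ∅∪∅=∅
  n14('b'): parent n0 fail=0; on 'b' 0 → fail=0;  out ∅∪∅=∅
  n3('cd'): parent n2 fail=0; on 'd' 0 → fail=1;  out ∅∪{0}={0}
  n9('ac'): parent n8 fail=0; on 'c' 0 → fail=2;  out {6}∪∅={6}
  n15('bb'): parent n14 fail=0; on 'b' 0 → fail=14;  out ∅∪∅=∅
  n18('db'): parent n1 fail=0; on 'b' 0 → fail=14;  out ∅∪∅=∅
  n21('da'): parent n1 fail=0; on 'a' 0 → fail=8;  out ∅∪∅=∅
  n4('cda'): parent n3 fail=1; on 'a' 1 → fail=21;  out ∅∪∅=∅
  n10('acc'): parent n9 fail=2; on 'c' 2→0 → fail=2;  out ∅∪∅=∅
  n16('bba'): parent n15 fail=14; on 'a' 14→0 → fail=8;  out ∅∪∅=∅
  n19('dbc'): parent n18 fail=14; on 'c' 14→0 → fail=2;  out ∅∪∅=∅
  n22('dac'): parent n21 fail=8; on 'c' 8 → fail=9;  out {5}∪{6}={5,6}
  n5('cdad'): parent n4 fail=21; on 'd' 21→8→0 → fail=1;  out ∅∪{0}={0}
  n11('accd'): parent n10 fail=2; on 'd' 2 → fail=3;  out ∅∪{0}={0}
  n17('bbac'): parent n16 fail=8; on 'c' 8 → fail=9;  out {3}∪{6}={3,6}
  n20('dbca'): parent n19 fail=2; on 'a' 2→0 → fail=8;  out {4}∪∅={4}
  n6('cdadc'): parent n5 fail=1; on 'c' 1→0 → fail=2;  out ∅∪∅=∅
  n12('accdc'): parent n11 fail=3; on 'c' 3→1→0 → fail=2;  out ∅∪∅=∅
  n7('cdadcd'): parent n6 fail=2; on 'd' 2 → fail=3;  out {1}∪{0}={0,1}
  n13('accdcd'): parent n12 fail=2; on 'd' 2 → fail=3;  out {2}∪{0}={0,2}

Text stream:
pos 0 'c': at 2
pos 1 'c': at 2 (via fail)
pos 2 'b': at 14 (via fail)
pos 3 'a': at 8 (via fail)
pos 4 'c': at 9  → match P6@[3:4]
pos 5 'c': at 10
pos 6 'd': at 11  → match P0@[6:6]
pos 7 'c': at 12
pos 8 'd': at 13  → match P0@[8:8],P2@[3:8]
pos 9 'a': at 4 (via fail)
pos 10 'd': at 5  → match P0@[10:10]
pos 11 'a': at 21 (via fail)
pos 12 'c': at 22  → match P5@[10:12],P6@[11:12]
pos 13 'b': at 14 (via fail)
pos 14 'a': at 8 (via fail)
pos 15 'c': at 9  → match P6@[14:15]
pos 16 'c': at 10
pos 17 'd': at 11  → match P0@[17:17]
pos 18 'b': at 18 (via fail)
pos 19 'c': at 19
pos 20 'a': at 20  → match P4@[17:20]
pos 21 'd': at 1 (via fail)  → match P0@[21:21]

All matches (sorted): [[4,6],[6,0],[8,0],[8,2],[10,0],[12,5],[12,6],[15,6],[17,0],[20,4],[21,0]]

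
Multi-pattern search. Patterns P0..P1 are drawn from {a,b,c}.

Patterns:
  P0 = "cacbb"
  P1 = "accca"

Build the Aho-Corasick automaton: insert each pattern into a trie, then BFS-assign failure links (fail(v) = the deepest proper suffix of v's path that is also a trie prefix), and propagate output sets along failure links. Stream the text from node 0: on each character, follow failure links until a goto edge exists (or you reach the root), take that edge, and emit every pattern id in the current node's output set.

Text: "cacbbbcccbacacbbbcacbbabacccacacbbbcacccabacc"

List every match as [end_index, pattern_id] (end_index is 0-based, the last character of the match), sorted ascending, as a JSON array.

Construct AC machine:
Trie (insert patterns):
  n0 'ε': a→6 c→1
  n1 'c': a→2
  n2 'ca': c→3
  n3 'cac': b→4
  n4 'cacb': b→5
  n5 'cacbb': ·  ←P0
  n6 'a': c→7
  n7 'ac': c→8
  n8 'acc': c→9
  n9 'accc': a→10
  n10 'accca': ·  ←P1

Failure links (BFS by depth):
  n1('c'): parent n0 fail=0; on 'c' 0 → fail=0;  out ∅∪∅=∅
  n6('a'): parent n0 fail=0; on 'a' 0 → fail=0;  out ∅∪∅=∅
  n2('ca'): parent n1 fail=0; on 'a' 0 → fail=6;  out ∅∪∅=∅
  n7('ac'): parent n6 fail=0; on 'c' 0 → fail=1;  out ∅∪∅=∅
  n3('cac'): parent n2 fail=6; on 'c' 6 → fail=7;  out ∅∪∅=∅
  n8('acc'): parent n7 fail=1; on 'c' 1→0 → fail=1;  out ∅∪∅=∅
  n4('cacb'): parent n3 fail=7; on 'b' 7→1→0 → fail=0;  out ∅∪∅=∅
  n9('accc'): parent n8 fail=1; on 'c' 1→0 → fail=1;  out ∅∪∅=∅
  n5('cacbb'): parent n4 fail=0; on 'b' 0 → fail=0;  out {0}∪∅={0}
  n10('accca'): parent n9 fail=1; on 'a' 1 → fail=2;  out {1}∪∅={1}

Run:
[0] read 'c'  n0⇒n1
[1] read 'a'  n1⇒n2
[2] read 'c'  n2⇒n3
[3] read 'b'  n3⇒n4
[4] read 'b'  n4⇒n5  ** P0@[0:4]
[5] read 'b'  n5⇒n0 ·f
[6] read 'c'  n0⇒n1
[7] read 'c'  n1⇒n1 ·f
[8] read 'c'  n1⇒n1 ·f
[9] read 'b'  n1⇒n0 ·f
[10] read 'a'  n0⇒n6
[11] read 'c'  n6⇒n7
[12] read 'a'  n7⇒n2 ·f
[13] read 'c'  n2⇒n3
[14] read 'b'  n3⇒n4
[15] read 'b'  n4⇒n5  ** P0@[11:15]
[16] read 'b'  n5⇒n0 ·f
[17] read 'c'  n0⇒n1
[18] read 'a'  n1⇒n2
[19] read 'c'  n2⇒n3
[20] read 'b'  n3⇒n4
[21] read 'b'  n4⇒n5  ** P0@[17:21]
[22] read 'a'  n5⇒n6 ·f
[23] read 'b'  n6⇒n0 ·f
[24] read 'a'  n0⇒n6
[25] read 'c'  n6⇒n7
[26] read 'c'  n7⇒n8
[27] read 'c'  n8⇒n9
[28] read 'a'  n9⇒n10  ** P1@[24:28]
[29] read 'c'  n10⇒n3 ·f
[30] read 'a'  n3⇒n2 ·f
[31] read 'c'  n2⇒n3
[32] read 'b'  n3⇒n4
[33] read 'b'  n4⇒n5  ** P0@[29:33]
[34] read 'b'  n5⇒n0 ·f
[35] read 'c'  n0⇒n1
[36] read 'a'  n1⇒n2
[37] read 'c'  n2⇒n3
[38] read 'c'  n3⇒n8 ·f
[39] read 'c'  n8⇒n9
[40] read 'a'  n9⇒n10  ** P1@[36:40]
[41] read 'b'  n10⇒n0 ·f
[42] read 'a'  n0⇒n6
[43] read 'c'  n6⇒n7
[44] read 'c'  n7⇒n8

Result: [[4,0],[15,0],[21,0],[28,1],[33,0],[40,1]]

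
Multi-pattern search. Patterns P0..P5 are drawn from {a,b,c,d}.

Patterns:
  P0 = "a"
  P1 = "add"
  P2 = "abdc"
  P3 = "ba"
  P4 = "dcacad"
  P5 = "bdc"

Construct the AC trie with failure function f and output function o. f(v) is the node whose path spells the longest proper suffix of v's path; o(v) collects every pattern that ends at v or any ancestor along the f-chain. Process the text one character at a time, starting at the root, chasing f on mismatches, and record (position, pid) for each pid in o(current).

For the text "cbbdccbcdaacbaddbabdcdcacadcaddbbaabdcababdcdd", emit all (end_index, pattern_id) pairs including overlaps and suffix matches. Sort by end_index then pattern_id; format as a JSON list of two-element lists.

Build automaton:
Trie (insert patterns):
  0='ε' goto a→1 b→7 d→9
  1='a' goto b→4 d→2  ←P0
  2='ad' goto d→3
  3='add' goto ·  ←P1
  4='ab' goto d→5
  5='abd' goto c→6
  6='abdc' goto ·  ←P2
  7='b' goto a→8 d→15
  8='ba' goto ·  ←P3
  9='d' goto c→10
  10='dc' goto a→11
  11='dca' goto c→12
  12='dcac' goto a→13
  13='dcaca' goto d→14
  14='dcacad' goto ·  ←P4
  15='bd' goto c→16
  16='bdc' goto ·  ←P5

Failure links (BFS by depth):
  n1('a'): parent n0 fail=0; on 'a' 0 → fail=0;  out {0}∪∅={0}
  n7('b'): parent n0 fail=0; on 'b' 0 → fail=0;  out ∅∪∅=∅
  n9('d'): parent n0 fail=0; on 'd' 0 → fail=0;  out ∅∪∅=∅
  n2('ad'): parent n1 fail=0; on 'd' 0 → fail=9;  out ∅∪∅=∅
  n4('ab'): parent n1 fail=0; on 'b' 0 → fail=7;  out ∅∪∅=∅
  n8('ba'): parent n7 fail=0; on 'a' 0 → fail=1;  out {3}∪{0}={0,3}
  n10('dc'): parent n9 fail=0; on 'c' 0 → fail=0;  out ∅∪∅=∅
  n15('bd'): parent n7 fail=0; on 'd' 0 → fail=9;  out ∅∪∅=∅
  n3('add'): parent n2 fail=9; on 'd' 9→0 → fail=9;  out {1}∪∅={1}
  n5('abd'): parent n4 fail=7; on 'd' 7 → fail=15;  out ∅∪∅=∅
  n11('dca'): parent n10 fail=0; on 'a' 0 → fail=1;  out ∅∪{0}={0}
  n16('bdc'): parent n15 fail=9; on 'c' 9 → fail=10;  out {5}∪∅={5}
  n6('abdc'): parent n5 fail=15; on 'c' 15 → fail=16;  out {2}∪{5}={2,5}
  n12('dcac'): parent n11 fail=1; on 'c' 1→0 → fail=0;  out ∅∪∅=∅
  n13('dcaca'): parent n12 fail=0; on 'a' 0 → fail=1;  out ∅∪{0}={0}
  n14('dcacad'): parent n13 fail=1; on 'd' 1 → fail=2;  out {4}∪∅={4}

Scan:
pos 0 'c': at 0
pos 1 'b': at 7
pos 2 'b': at 7 (fail-walked)
pos 3 'd': at 15
pos 4 'c': at 16  ** P5@[2:4]
pos 5 'c': at 0 (fail-walked)
pos 6 'b': at 7
pos 7 'c': at 0 (fail-walked)
pos 8 'd': at 9
pos 9 'a': at 1 (fail-walked)  ** P0@[9:9]
pos 10 'a': at 1 (fail-walked)  ** P0@[10:10]
pos 11 'c': at 0 (fail-walked)
pos 12 'b': at 7
pos 13 'a': at 8  ** P0@[13:13],P3@[12:13]
pos 14 'd': at 2 (fail-walked)
pos 15 'd': at 3  ** P1@[13:15]
pos 16 'b': at 7 (fail-walked)
pos 17 'a': at 8  ** P0@[17:17],P3@[16:17]
pos 18 'b': at 4 (fail-walked)
pos 19 'd': at 5
pos 20 'c': at 6  ** P2@[17:20],P5@[18:20]
pos 21 'd': at 9 (fail-walked)
pos 22 'c': at 10
pos 23 'a': at 11  ** P0@[23:23]
pos 24 'c': at 12
pos 25 'a': at 13  ** P0@[25:25]
pos 26 'd': at 14  ** P4@[21:26]
pos 27 'c': at 10 (fail-walked)
pos 28 'a': at 11  ** P0@[28:28]
pos 29 'd': at 2 (fail-walked)
pos 30 'd': at 3  ** P1@[28:30]
pos 31 'b': at 7 (fail-walked)
pos 32 'b': at 7 (fail-walked)
pos 33 'a': at 8  ** P0@[33:33],P3@[32:33]
pos 34 'a': at 1 (fail-walked)  ** P0@[34:34]
pos 35 'b': at 4
pos 36 'd': at 5
pos 37 'c': at 6  ** P2@[34:37],P5@[35:37]
pos 38 'a': at 11 (fail-walked)  ** P0@[38:38]
pos 39 'b': at 4 (fail-walked)
pos 40 'a': at 8 (fail-walked)  ** P0@[40:40],P3@[39:40]
pos 41 'b': at 4 (fail-walked)
pos 42 'd': at 5
pos 43 'c': at 6  ** P2@[40:43],P5@[41:43]
pos 44 'd': at 9 (fail-walked)
pos 45 'd': at 9 (fail-walked)

All matches (sorted): [[4,5],[9,0],[10,0],[13,0],[13,3],[15,1],[17,0],[17,3],[20,2],[20,5],[23,0],[25,0],[26,4],[28,0],[30,1],[33,0],[33,3],[34,0],[37,2],[37,5],[38,0],[40,0],[40,3],[43,2],[43,5]]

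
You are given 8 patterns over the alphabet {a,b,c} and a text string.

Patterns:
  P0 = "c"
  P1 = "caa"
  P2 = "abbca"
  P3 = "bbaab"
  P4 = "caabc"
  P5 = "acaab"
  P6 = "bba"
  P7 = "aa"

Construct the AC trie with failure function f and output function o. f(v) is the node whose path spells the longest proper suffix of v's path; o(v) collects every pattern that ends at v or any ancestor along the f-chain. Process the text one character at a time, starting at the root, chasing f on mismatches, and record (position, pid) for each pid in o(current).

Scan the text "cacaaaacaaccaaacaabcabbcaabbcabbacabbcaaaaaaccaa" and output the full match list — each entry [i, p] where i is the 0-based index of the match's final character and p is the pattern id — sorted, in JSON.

Build automaton:
Trie (insert patterns):
  n0 'ε': a→4 b→9 c→1
  n1 'c': a→2  [P0 ends]
  n2 'ca': a→3
  n3 'caa': b→14  [P1 ends]
  n4 'a': a→20 b→5 c→16
  n5 'ab': b→6
  n6 'abb': c→7
  n7 'abbc': a→8
  n8 'abbca': ·  [P2 ends]
  n9 'b': b→10
  n10 'bb': a→11
  n11 'bba': a→12  [P6 ends]
  n12 'bbaa': b→13
  n13 'bbaab': ·  [P3 ends]
  n14 'caab': c→15
  n15 'caabc': ·  [P4 ends]
  n16 'ac': a→17
  n17 'aca': a→18
  n18 'acaa': b→19
  n19 'acaab': ·  [P5 ends]
  n20 'aa': ·  [P7 ends]

Failure links (BFS by depth):
  fail(1) 'c': from fail(0)=0 chase 'c': 0 ⇒ 0;  out={0}∪out(0)={0}
  fail(4) 'a': from fail(0)=0 chase 'a': 0 ⇒ 0;  out=∅∪out(0)=∅
  fail(9) 'b': from fail(0)=0 chase 'b': 0 ⇒ 0;  out=∅∪out(0)=∅
  fail(2) 'ca': from fail(1)=0 chase 'a': 0 ⇒ 4;  out=∅∪out(4)=∅
  fail(5) 'ab': from fail(4)=0 chase 'b': 0 ⇒ 9;  out=∅∪out(9)=∅
  fail(10) 'bb': from fail(9)=0 chase 'b': 0 ⇒ 9;  out=∅∪out(9)=∅
  fail(16) 'ac': from fail(4)=0 chase 'c': 0 ⇒ 1;  out=∅∪out(1)={0}
  fail(20) 'aa': from fail(4)=0 chase 'a': 0 ⇒ 4;  out={7}∪out(4)={7}
  fail(3) 'caa': from fail(2)=4 chase 'a': 4 ⇒ 20;  out={1}∪out(20)={1,7}
  fail(6) 'abb': from fail(5)=9 chase 'b': 9 ⇒ 10;  out=∅∪out(10)=∅
  fail(11) 'bba': from fail(10)=9 chase 'a': 9→0 ⇒ 4;  out={6}∪out(4)={6}
  fail(17) 'aca': from fail(16)=1 chase 'a': 1 ⇒ 2;  out=∅∪out(2)=∅
  fail(7) 'abbc': from fail(6)=10 chase 'c': 10→9→0 ⇒ 1;  out=∅∪out(1)={0}
  fail(12) 'bbaa': from fail(11)=4 chase 'a': 4 ⇒ 20;  out=∅∪out(20)={7}
  fail(14) 'caab': from fail(3)=20 chase 'b': 20→4 ⇒ 5;  out=∅∪out(5)=∅
  fail(18) 'acaa': from fail(17)=2 chase 'a': 2 ⇒ 3;  out=∅∪out(3)={1,7}
  fail(8) 'abbca': from fail(7)=1 chase 'a': 1 ⇒ 2;  out={2}∪out(2)={2}
  fail(13) 'bbaab': from fail(12)=20 chase 'b': 20→4 ⇒ 5;  out={3}∪out(5)={3}
  fail(15) 'caabc': from fail(14)=5 chase 'c': 5→9→0 ⇒ 1;  out={4}∪out(1)={0,4}
  fail(19) 'acaab': from fail(18)=3 chase 'b': 3 ⇒ 14;  out={5}∪out(14)={5}

Text stream:
pos 0 'c': at 1  emit P0@[0:0]
pos 1 'a': at 2
pos 2 'c': at 16 (via fail)  emit P0@[2:2]
pos 3 'a': at 17
pos 4 'a': at 18  emit P1@[2:4],P7@[3:4]
pos 5 'a': at 20 (via fail)  emit P7@[4:5]
pos 6 'a': at 20 (via fail)  emit P7@[5:6]
pos 7 'c': at 16 (via fail)  emit P0@[7:7]
pos 8 'a': at 17
pos 9 'a': at 18  emit P1@[7:9],P7@[8:9]
pos 10 'c': at 16 (via fail)  emit P0@[10:10]
pos 11 'c': at 1 (via fail)  emit P0@[11:11]
pos 12 'a': at 2
pos 13 'a': at 3  emit P1@[11:13],P7@[12:13]
pos 14 'a': at 20 (via fail)  emit P7@[13:14]
pos 15 'c': at 16 (via fail)  emit P0@[15:15]
pos 16 'a': at 17
pos 17 'a': at 18  emit P1@[15:17],P7@[16:17]
pos 18 'b': at 19  emit P5@[14:18]
pos 19 'c': at 15 (via fail)  emit P0@[19:19],P4@[15:19]
pos 20 'a': at 2 (via fail)
pos 21 'b': at 5 (via fail)
pos 22 'b': at 6
pos 23 'c': at 7  emit P0@[23:23]
pos 24 'a': at 8  emit P2@[20:24]
pos 25 'a': at 3 (via fail)  emit P1@[23:25],P7@[24:25]
pos 26 'b': at 14
pos 27 'b': at 6 (via fail)
pos 28 'c': at 7  emit P0@[28:28]
pos 29 'a': at 8  emit P2@[25:29]
pos 30 'b': at 5 (via fail)
pos 31 'b': at 6
pos 32 'a': at 11 (via fail)  emit P6@[30:32]
pos 33 'c': at 16 (via fail)  emit P0@[33:33]
pos 34 'a': at 17
pos 35 'b': at 5 (via fail)
pos 36 'b': at 6
pos 37 'c': at 7  emit P0@[37:37]
pos 38 'a': at 8  emit P2@[34:38]
pos 39 'a': at 3 (via fail)  emit P1@[37:39],P7@[38:39]
pos 40 'a': at 20 (via fail)  emit P7@[39:40]
pos 41 'a': at 20 (via fail)  emit P7@[40:41]
pos 42 'a': at 20 (via fail)  emit P7@[41:42]
pos 43 'a': at 20 (via fail)  emit P7@[42:43]
pos 44 'c': at 16 (via fail)  emit P0@[44:44]
pos 45 'c': at 1 (via fail)  emit P0@[45:45]
pos 46 'a': at 2
pos 47 'a': at 3  emit P1@[45:47],P7@[46:47]

Result: [[0,0],[2,0],[4,1],[4,7],[5,7],[6,7],[7,0],[9,1],[9,7],[10,0],[11,0],[13,1],[13,7],[14,7],[15,0],[17,1],[17,7],[18,5],[19,0],[19,4],[23,0],[24,2],[25,1],[25,7],[28,0],[29,2],[32,6],[33,0],[37,0],[38,2],[39,1],[39,7],[40,7],[41,7],[42,7],[43,7],[44,0],[45,0],[47,1],[47,7]]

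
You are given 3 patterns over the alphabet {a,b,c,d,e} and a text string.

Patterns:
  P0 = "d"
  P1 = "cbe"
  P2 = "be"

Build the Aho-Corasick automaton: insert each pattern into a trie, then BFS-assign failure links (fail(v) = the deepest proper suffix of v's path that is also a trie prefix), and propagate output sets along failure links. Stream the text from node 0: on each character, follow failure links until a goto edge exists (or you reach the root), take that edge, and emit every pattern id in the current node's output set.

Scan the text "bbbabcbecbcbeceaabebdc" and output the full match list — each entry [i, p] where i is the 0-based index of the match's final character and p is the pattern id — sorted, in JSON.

Build automaton:
Trie nodes:
  n0 'ε': b→5 c→2 d→1
  n1 'd': ·  ←P0
  n2 'c': b→3
  n3 'cb': e→4
  n4 'cbe': ·  ←P1
  n5 'b': e→6
  n6 'be': ·  ←P2

Failure links (BFS by depth):
  fail(1) 'd': from fail(0)=0 chase 'd': 0 ⇒ 0;  out={0}∪out(0)={0}
  fail(2) 'c': from fail(0)=0 chase 'c': 0 ⇒ 0;  out=∅∪out(0)=∅
  fail(5) 'b': from fail(0)=0 chase 'b': 0 ⇒ 0;  out=∅∪out(0)=∅
  fail(3) 'cb': from fail(2)=0 chase 'b': 0 ⇒ 5;  out=∅∪out(5)=∅
  fail(6) 'be': from fail(5)=0 chase 'e': 0 ⇒ 0;  out={2}∪out(0)={2}
  fail(4) 'cbe': from fail(3)=5 chase 'e': 5 ⇒ 6;  out={1}∪out(6)={1,2}

Run:
i=0 'b': node 0→5
i=1 'b': node 5→5 (fail-walked)
i=2 'b': node 5→5 (fail-walked)
i=3 'a': node 5→0 (fail-walked)
i=4 'b': node 0→5
i=5 'c': node 5→2 (fail-walked)
i=6 'b': node 2→3
i=7 'e': node 3→4  → match P1@[5:7],P2@[6:7]
i=8 'c': node 4→2 (fail-walked)
i=9 'b': node 2→3
i=10 'c': node 3→2 (fail-walked)
i=11 'b': node 2→3
i=12 'e': node 3→4  → match P1@[10:12],P2@[11:12]
i=13 'c': node 4→2 (fail-walked)
i=14 'e': node 2→0 (fail-walked)
i=15 'a': node 0→0
i=16 'a': node 0→0
i=17 'b': node 0→5
i=18 'e': node 5→6  → match P2@[17:18]
i=19 'b': node 6→5 (fail-walked)
i=20 'd': node 5→1 (fail-walked)  → match P0@[20:20]
i=21 'c': node 1→2 (fail-walked)

Matches: [[7,1],[7,2],[12,1],[12,2],[18,2],[20,0]]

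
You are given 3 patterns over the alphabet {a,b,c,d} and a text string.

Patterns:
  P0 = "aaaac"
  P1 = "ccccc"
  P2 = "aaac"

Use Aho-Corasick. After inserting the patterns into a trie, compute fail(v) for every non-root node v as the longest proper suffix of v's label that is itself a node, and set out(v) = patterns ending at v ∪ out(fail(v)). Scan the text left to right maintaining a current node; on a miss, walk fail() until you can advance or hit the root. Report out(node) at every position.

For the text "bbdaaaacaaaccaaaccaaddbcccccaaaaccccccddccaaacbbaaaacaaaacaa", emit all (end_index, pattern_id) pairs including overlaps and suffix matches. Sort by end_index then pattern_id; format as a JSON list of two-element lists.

Build automaton:
Trie (insert patterns):
  n0 'ε': a→1 c→6
  n1 'a': a→2
  n2 'aa': a→3
  n3 'aaa': a→4 c→11
  n4 'aaaa': c→5
  n5 'aaaac': ·  [P0 ends]
  n6 'c': c→7
  n7 'cc': c→8
  n8 'ccc': c→9
  n9 'cccc': c→10
  n10 'ccccc': ·  [P1 ends]
  n11 'aaac': ·  [P2 ends]

BFS fail/out derivation:
  fail(1) 'a': from fail(0)=0 chase 'a': 0 ⇒ 0;  out=∅∪out(0)=∅
  fail(6) 'c': from fail(0)=0 chase 'c': 0 ⇒ 0;  out=∅∪out(0)=∅
  fail(2) 'aa': from fail(1)=0 chase 'a': 0 ⇒ 1;  out=∅∪out(1)=∅
  fail(7) 'cc': from fail(6)=0 chase 'c': 0 ⇒ 6;  out=∅∪out(6)=∅
  fail(3) 'aaa': from fail(2)=1 chase 'a': 1 ⇒ 2;  out=∅∪out(2)=∅
  fail(8) 'ccc': from fail(7)=6 chase 'c': 6 ⇒ 7;  out=∅∪out(7)=∅
  fail(4) 'aaaa': from fail(3)=2 chase 'a': 2 ⇒ 3;  out=∅∪out(3)=∅
  fail(9) 'cccc': from fail(8)=7 chase 'c': 7 ⇒ 8;  out=∅∪out(8)=∅
  fail(11) 'aaac': from fail(3)=2 chase 'c': 2→1→0 ⇒ 6;  out={2}∪out(6)={2}
  fail(5) 'aaaac': from fail(4)=3 chase 'c': 3 ⇒ 11;  out={0}∪out(11)={0,2}
  fail(10) 'ccccc': from fail(9)=8 chase 'c': 8 ⇒ 9;  out={1}∪out(9)={1}

Scan:
[0] read 'b'  n0⇒n0
[1] read 'b'  n0⇒n0
[2] read 'd'  n0⇒n0
[3] read 'a'  n0⇒n1
[4] read 'a'  n1⇒n2
[5] read 'a'  n2⇒n3
[6] read 'a'  n3⇒n4
[7] read 'c'  n4⇒n5  emit P0@[3:7],P2@[4:7]
[8] read 'a'  n5⇒n1 (fail-walked)
[9] read 'a'  n1⇒n2
[10] read 'a'  n2⇒n3
[11] read 'c'  n3⇒n11  emit P2@[8:11]
[12] read 'c'  n11⇒n7 (fail-walked)
[13] read 'a'  n7⇒n1 (fail-walked)
[14] read 'a'  n1⇒n2
[15] read 'a'  n2⇒n3
[16] read 'c'  n3⇒n11  emit P2@[13:16]
[17] read 'c'  n11⇒n7 (fail-walked)
[18] read 'a'  n7⇒n1 (fail-walked)
[19] read 'a'  n1⇒n2
[20] read 'd'  n2⇒n0 (fail-walked)
[21] read 'd'  n0⇒n0
[22] read 'b'  n0⇒n0
[23] read 'c'  n0⇒n6
[24] read 'c'  n6⇒n7
[25] read 'c'  n7⇒n8
[26] read 'c'  n8⇒n9
[27] read 'c'  n9⇒n10  emit P1@[23:27]
[28] read 'a'  n10⇒n1 (fail-walked)
[29] read 'a'  n1⇒n2
[30] read 'a'  n2⇒n3
[31] read 'a'  n3⇒n4
[32] read 'c'  n4⇒n5  emit P0@[28:32],P2@[29:32]
[33] read 'c'  n5⇒n7 (fail-walked)
[34] read 'c'  n7⇒n8
[35] read 'c'  n8⇒n9
[36] read 'c'  n9⇒n10  emit P1@[32:36]
[37] read 'c'  n10⇒n10 (fail-walked)  emit P1@[33:37]
[38] read 'd'  n10⇒n0 (fail-walked)
[39] read 'd'  n0⇒n0
[40] read 'c'  n0⇒n6
[41] read 'c'  n6⇒n7
[42] read 'a'  n7⇒n1 (fail-walked)
[43] read 'a'  n1⇒n2
[44] read 'a'  n2⇒n3
[45] read 'c'  n3⇒n11  emit P2@[42:45]
[46] read 'b'  n11⇒n0 (fail-walked)
[47] read 'b'  n0⇒n0
[48] read 'a'  n0⇒n1
[49] read 'a'  n1⇒n2
[50] read 'a'  n2⇒n3
[51] read 'a'  n3⇒n4
[52] read 'c'  n4⇒n5  emit P0@[48:52],P2@[49:52]
[53] read 'a'  n5⇒n1 (fail-walked)
[54] read 'a'  n1⇒n2
[55] read 'a'  n2⇒n3
[56] read 'a'  n3⇒n4
[57] read 'c'  n4⇒n5  emit P0@[53:57],P2@[54:57]
[58] read 'a'  n5⇒n1 (fail-walked)
[59] read 'a'  n1⇒n2

Result: [[7,0],[7,2],[11,2],[16,2],[27,1],[32,0],[32,2],[36,1],[37,1],[45,2],[52,0],[52,2],[57,0],[57,2]]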